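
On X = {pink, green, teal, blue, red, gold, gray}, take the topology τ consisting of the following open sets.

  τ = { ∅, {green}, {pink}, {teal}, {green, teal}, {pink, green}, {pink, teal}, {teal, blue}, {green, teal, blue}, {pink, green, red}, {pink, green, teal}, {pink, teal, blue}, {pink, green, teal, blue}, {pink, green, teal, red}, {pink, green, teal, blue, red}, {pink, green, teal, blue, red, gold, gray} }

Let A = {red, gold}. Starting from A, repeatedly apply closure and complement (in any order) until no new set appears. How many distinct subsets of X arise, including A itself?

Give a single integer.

X∖A={pink, green, teal, blue, gray}, int(X∖A)={pink, green, teal, blue}, hence cl(A)={red, gold, gray}
Orbit (k=closure, c=complement):
  1. A     = {red, gold}
  2. kA    = {red, gold, gray}
  3. cA    = {pink, green, teal, blue, gray}
  4. ckA   = {pink, green, teal, blue}
  5. kcA   = {pink, green, teal, blue, red, gold, gray}
  6. ckcA  = ∅
(closed under both — stop)

6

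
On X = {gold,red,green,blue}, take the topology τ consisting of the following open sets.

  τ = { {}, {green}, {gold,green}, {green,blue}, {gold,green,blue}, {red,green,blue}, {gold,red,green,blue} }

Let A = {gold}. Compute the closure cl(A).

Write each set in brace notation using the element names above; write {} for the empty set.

X∖A={red,green,blue}, int(X∖A)={red,green,blue}, hence cl(A)={gold}

{gold}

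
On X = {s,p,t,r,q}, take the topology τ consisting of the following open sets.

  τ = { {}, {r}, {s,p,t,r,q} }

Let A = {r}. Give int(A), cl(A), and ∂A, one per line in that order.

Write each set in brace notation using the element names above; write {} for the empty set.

interior: largest open inside A is {r} (from {}, {r})
cl via duality: int({s,p,t,q}) = {}, so X∖{} = {s,p,t,r,q}
cl∖int = {s,p,t,q}

int(A) = {r}
cl(A)  = {s,p,t,r,q}
∂A     = {s,p,t,q}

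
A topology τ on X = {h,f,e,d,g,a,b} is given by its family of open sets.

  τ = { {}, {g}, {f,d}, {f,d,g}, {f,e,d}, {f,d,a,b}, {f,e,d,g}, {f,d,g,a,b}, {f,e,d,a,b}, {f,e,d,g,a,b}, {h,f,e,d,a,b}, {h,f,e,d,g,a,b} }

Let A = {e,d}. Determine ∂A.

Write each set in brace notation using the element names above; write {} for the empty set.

{h,f,e,d,a,b}

U open, U⊆A: {}. int(A) = ⋃ = {}
X∖A={h,f,g,a,b}, int(X∖A)={g}, hence cl(A)={h,f,e,d,a,b}
∂A: remove int from cl → {h,f,e,d,a,b}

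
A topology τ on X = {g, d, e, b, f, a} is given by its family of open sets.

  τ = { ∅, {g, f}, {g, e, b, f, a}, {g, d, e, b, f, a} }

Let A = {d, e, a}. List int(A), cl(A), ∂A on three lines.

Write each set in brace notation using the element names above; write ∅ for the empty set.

interior: largest open inside A is ∅ (from ∅)
cl via duality: int({g, b, f}) = {g, f}, so X∖{g, f} = {d, e, b, a}
cl∖int = {d, e, b, a}

int(A) = ∅
cl(A)  = {d, e, b, a}
∂A     = {d, e, b, a}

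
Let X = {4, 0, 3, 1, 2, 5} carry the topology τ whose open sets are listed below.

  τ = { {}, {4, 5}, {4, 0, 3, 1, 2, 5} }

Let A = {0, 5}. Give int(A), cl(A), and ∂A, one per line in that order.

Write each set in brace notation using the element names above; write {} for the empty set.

interior: largest open inside A is {} (from {})
cl via duality: int({4, 3, 1, 2}) = {}, so X∖{} = {4, 0, 3, 1, 2, 5}
cl∖int = {4, 0, 3, 1, 2, 5}

int(A) = {}
cl(A)  = {4, 0, 3, 1, 2, 5}
∂A     = {4, 0, 3, 1, 2, 5}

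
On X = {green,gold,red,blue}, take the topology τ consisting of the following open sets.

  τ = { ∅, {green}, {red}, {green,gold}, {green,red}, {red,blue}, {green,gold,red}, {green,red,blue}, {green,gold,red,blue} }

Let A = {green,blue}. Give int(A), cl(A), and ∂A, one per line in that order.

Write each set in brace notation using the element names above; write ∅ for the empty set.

int(A) = {green}
cl(A)  = {green,gold,blue}
∂A     = {gold,blue}

open subsets of A: ∅, {green}; so int(A) = {green}
closure: X∖int(X∖A) = X∖{red} = {green,gold,blue}
∂A = {green,gold,blue} minus {green} = {gold,blue}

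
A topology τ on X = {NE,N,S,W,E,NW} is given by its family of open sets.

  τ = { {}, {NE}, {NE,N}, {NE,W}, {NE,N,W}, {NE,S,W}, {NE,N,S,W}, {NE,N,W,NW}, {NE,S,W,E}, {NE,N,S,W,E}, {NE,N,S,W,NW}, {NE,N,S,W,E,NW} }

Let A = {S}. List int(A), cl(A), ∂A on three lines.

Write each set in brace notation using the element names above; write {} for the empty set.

opens ⊆ A: {}; union → int = {}
complement {NE,N,W,E,NW}; its interior {NE,N,W,NW}; cl(A) = X∖{NE,N,W,NW} = {S,E}
boundary = {S,E} ∖ {} = {S,E}

int(A) = {}
cl(A)  = {S,E}
∂A     = {S,E}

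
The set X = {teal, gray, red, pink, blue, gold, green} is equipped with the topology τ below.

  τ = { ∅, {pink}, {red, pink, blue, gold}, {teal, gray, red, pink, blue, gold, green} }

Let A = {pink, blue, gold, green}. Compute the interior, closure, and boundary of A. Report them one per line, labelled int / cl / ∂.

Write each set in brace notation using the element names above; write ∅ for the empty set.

int(A) = {pink}
cl(A)  = {teal, gray, red, pink, blue, gold, green}
∂A     = {teal, gray, red, blue, gold, green}

U open, U⊆A: ∅, {pink}. int(A) = ⋃ = {pink}
X∖A={teal, gray, red}, int(X∖A)=∅, hence cl(A)={teal, gray, red, pink, blue, gold, green}
∂A: remove int from cl → {teal, gray, red, blue, gold, green}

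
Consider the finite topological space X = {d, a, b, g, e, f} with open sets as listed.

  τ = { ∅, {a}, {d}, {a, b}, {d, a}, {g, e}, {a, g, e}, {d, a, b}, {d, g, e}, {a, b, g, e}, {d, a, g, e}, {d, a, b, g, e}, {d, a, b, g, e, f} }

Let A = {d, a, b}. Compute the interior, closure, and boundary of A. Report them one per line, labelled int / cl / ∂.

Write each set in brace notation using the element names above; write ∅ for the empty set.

int(A) = {d, a, b}
cl(A)  = {d, a, b, f}
∂A     = {f}

open subsets of A: ∅, {d}, {a}, {a, b}, {d, a}, {d, a, b}; so int(A) = {d, a, b}
closure: X∖int(X∖A) = X∖{g, e} = {d, a, b, f}
∂A = {d, a, b, f} minus {d, a, b} = {f}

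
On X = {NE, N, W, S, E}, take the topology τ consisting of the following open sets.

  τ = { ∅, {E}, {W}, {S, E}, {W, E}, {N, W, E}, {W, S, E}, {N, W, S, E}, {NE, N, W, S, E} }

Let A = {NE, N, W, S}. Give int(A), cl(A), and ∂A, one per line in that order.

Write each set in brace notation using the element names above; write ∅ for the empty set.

int(A) = {W}
cl(A)  = {NE, N, W, S}
∂A     = {NE, N, S}

opens ⊆ A: ∅, {W}; union → int = {W}
complement {E}; its interior {E}; cl(A) = X∖{E} = {NE, N, W, S}
boundary = {NE, N, W, S} ∖ {W} = {NE, N, S}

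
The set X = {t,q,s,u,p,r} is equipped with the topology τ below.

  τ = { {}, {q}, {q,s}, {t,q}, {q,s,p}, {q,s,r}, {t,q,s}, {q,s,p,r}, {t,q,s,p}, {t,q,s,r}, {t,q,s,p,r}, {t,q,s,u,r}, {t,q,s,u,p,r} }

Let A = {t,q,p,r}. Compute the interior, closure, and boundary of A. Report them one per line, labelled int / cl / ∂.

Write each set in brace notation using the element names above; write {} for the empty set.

interior: largest open inside A is {t,q} (from {}, {q}, {t,q})
cl via duality: int({s,u}) = {}, so X∖{} = {t,q,s,u,p,r}
cl∖int = {s,u,p,r}

int(A) = {t,q}
cl(A)  = {t,q,s,u,p,r}
∂A     = {s,u,p,r}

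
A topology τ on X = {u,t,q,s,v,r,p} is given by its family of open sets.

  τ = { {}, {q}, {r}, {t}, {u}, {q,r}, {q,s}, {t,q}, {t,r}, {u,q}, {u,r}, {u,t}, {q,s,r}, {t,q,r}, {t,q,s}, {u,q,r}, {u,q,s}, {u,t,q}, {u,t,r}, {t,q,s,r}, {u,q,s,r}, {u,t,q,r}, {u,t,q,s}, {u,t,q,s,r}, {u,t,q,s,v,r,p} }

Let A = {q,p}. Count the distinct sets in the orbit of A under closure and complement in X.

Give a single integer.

8

complement {u,t,s,v,r}; its interior {u,t,r}; cl(A) = X∖{u,t,r} = {q,s,v,p}
With k = closure, c = complement:
  1. A     = {q,p}
  2. kA    = {q,s,v,p}
  3. cA    = {u,t,s,v,r}
  4. ckA   = {u,t,r}
  5. kcA   = {u,t,s,v,r,p}
  6. kckA  = {u,t,v,r,p}
  7. ckcA  = {q}
  8. ckckA = {q,s}
k, c of each give nothing new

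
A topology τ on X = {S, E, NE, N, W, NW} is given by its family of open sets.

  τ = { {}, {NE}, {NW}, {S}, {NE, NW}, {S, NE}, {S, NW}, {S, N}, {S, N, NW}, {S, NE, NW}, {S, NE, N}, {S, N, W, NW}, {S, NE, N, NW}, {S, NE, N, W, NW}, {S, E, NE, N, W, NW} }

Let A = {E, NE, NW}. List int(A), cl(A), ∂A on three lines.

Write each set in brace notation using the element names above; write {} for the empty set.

open subsets of A: {}, {NW}, {NE}, {NE, NW}; so int(A) = {NE, NW}
closure: X∖int(X∖A) = X∖{S, N} = {E, NE, W, NW}
∂A = {E, NE, W, NW} minus {NE, NW} = {E, W}

int(A) = {NE, NW}
cl(A)  = {E, NE, W, NW}
∂A     = {E, W}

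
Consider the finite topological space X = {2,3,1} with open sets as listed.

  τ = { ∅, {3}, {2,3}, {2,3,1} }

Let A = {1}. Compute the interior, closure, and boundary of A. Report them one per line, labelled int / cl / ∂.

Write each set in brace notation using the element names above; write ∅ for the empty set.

interior: largest open inside A is ∅ (from ∅)
cl via duality: int({2,3}) = {2,3}, so X∖{2,3} = {1}
cl∖int = {1}

int(A) = ∅
cl(A)  = {1}
∂A     = {1}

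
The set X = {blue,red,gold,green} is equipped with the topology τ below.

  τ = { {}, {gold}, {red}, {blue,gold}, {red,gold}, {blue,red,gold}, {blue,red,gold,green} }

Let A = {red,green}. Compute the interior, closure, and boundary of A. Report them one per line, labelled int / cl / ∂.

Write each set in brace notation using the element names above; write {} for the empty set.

U open, U⊆A: {}, {red}. int(A) = ⋃ = {red}
X∖A={blue,gold}, int(X∖A)={blue,gold}, hence cl(A)={red,green}
∂A: remove int from cl → {green}

int(A) = {red}
cl(A)  = {red,green}
∂A     = {green}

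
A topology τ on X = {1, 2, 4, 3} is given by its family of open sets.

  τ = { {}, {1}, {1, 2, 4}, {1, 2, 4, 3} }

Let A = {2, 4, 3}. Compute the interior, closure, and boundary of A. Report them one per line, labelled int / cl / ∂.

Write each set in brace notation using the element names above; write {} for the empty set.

int(A) = {}
cl(A)  = {2, 4, 3}
∂A     = {2, 4, 3}

open subsets of A: {}; so int(A) = {}
closure: X∖int(X∖A) = X∖{1} = {2, 4, 3}
∂A = {2, 4, 3} minus {} = {2, 4, 3}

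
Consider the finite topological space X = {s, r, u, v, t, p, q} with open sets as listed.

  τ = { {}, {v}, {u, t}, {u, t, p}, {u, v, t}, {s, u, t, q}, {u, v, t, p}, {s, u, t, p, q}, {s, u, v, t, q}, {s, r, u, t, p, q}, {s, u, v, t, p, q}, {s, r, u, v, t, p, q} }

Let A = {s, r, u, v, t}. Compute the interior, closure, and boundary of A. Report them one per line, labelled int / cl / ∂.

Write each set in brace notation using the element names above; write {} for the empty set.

int(A) = {u, v, t}
cl(A)  = {s, r, u, v, t, p, q}
∂A     = {s, r, p, q}

interior: largest open inside A is {u, v, t} (from {}, {v}, {u, t}, {u, v, t})
cl via duality: int({p, q}) = {}, so X∖{} = {s, r, u, v, t, p, q}
cl∖int = {s, r, p, q}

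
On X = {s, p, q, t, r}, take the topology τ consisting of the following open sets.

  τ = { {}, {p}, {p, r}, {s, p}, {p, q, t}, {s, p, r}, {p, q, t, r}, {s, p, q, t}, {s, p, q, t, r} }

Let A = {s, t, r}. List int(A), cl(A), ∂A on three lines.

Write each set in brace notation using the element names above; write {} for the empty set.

int(A) = {}
cl(A)  = {s, q, t, r}
∂A     = {s, q, t, r}

interior: largest open inside A is {} (from {})
cl via duality: int({p, q}) = {p}, so X∖{p} = {s, q, t, r}
cl∖int = {s, q, t, r}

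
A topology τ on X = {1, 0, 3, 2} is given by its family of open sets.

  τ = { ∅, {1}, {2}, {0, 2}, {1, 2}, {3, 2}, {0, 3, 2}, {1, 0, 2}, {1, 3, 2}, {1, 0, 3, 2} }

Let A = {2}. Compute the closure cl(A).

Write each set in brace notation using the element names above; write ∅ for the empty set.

{0, 3, 2}

complement {1, 0, 3}; its interior {1}; cl(A) = X∖{1} = {0, 3, 2}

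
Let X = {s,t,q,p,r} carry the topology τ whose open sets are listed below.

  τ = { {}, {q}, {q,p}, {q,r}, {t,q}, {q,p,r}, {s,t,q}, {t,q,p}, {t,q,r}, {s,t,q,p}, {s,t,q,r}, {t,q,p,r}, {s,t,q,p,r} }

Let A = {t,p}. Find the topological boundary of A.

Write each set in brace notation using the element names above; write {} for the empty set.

{s,t,p}

opens ⊆ A: {}; union → int = {}
complement {s,q,r}; its interior {q,r}; cl(A) = X∖{q,r} = {s,t,p}
boundary = {s,t,p} ∖ {} = {s,t,p}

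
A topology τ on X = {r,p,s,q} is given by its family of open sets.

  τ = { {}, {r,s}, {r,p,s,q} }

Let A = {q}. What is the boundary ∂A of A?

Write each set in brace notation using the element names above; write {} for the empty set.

{p,q}

opens ⊆ A: {}; union → int = {}
complement {r,p,s}; its interior {r,s}; cl(A) = X∖{r,s} = {p,q}
boundary = {p,q} ∖ {} = {p,q}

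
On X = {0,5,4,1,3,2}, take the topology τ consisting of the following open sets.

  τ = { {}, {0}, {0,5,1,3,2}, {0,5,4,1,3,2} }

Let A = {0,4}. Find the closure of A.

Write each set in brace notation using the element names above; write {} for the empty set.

{0,5,4,1,3,2}

X∖A={5,1,3,2}, int(X∖A)={}, hence cl(A)={0,5,4,1,3,2}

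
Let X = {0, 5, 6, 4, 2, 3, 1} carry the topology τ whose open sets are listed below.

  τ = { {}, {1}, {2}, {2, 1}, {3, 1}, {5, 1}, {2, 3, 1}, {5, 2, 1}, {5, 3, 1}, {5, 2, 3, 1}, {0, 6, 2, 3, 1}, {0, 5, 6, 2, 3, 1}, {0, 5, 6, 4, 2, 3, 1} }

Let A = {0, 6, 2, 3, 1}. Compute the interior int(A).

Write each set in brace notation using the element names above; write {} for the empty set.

{0, 6, 2, 3, 1}

U open, U⊆A: {}, {2}, {1}, {2, 1}, {3, 1}, {2, 3, 1}, {0, 6, 2, 3, 1}. int(A) = ⋃ = {0, 6, 2, 3, 1}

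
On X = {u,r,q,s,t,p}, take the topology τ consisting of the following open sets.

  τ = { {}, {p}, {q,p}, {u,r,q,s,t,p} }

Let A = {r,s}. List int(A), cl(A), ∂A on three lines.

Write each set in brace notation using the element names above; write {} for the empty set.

int(A) = {}
cl(A)  = {u,r,s,t}
∂A     = {u,r,s,t}

U open, U⊆A: {}. int(A) = ⋃ = {}
X∖A={u,q,t,p}, int(X∖A)={q,p}, hence cl(A)={u,r,s,t}
∂A: remove int from cl → {u,r,s,t}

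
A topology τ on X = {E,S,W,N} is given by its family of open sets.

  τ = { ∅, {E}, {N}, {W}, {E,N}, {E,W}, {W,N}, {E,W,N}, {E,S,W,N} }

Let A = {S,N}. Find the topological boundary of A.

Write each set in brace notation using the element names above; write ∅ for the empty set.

opens ⊆ A: ∅, {N}; union → int = {N}
complement {E,W}; its interior {E,W}; cl(A) = X∖{E,W} = {S,N}
boundary = {S,N} ∖ {N} = {S}

{S}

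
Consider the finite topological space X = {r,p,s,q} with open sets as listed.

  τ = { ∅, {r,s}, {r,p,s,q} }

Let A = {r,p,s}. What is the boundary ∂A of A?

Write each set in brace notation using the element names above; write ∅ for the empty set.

{p,q}

opens ⊆ A: ∅, {r,s}; union → int = {r,s}
complement {q}; its interior ∅; cl(A) = X∖∅ = {r,p,s,q}
boundary = {r,p,s,q} ∖ {r,s} = {p,q}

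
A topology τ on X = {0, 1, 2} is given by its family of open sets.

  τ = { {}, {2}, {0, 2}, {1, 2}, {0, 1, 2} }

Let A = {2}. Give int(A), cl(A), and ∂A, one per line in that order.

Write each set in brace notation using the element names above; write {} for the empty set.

int(A) = {2}
cl(A)  = {0, 1, 2}
∂A     = {0, 1}

opens ⊆ A: {}, {2}; union → int = {2}
complement {0, 1}; its interior {}; cl(A) = X∖{} = {0, 1, 2}
boundary = {0, 1, 2} ∖ {2} = {0, 1}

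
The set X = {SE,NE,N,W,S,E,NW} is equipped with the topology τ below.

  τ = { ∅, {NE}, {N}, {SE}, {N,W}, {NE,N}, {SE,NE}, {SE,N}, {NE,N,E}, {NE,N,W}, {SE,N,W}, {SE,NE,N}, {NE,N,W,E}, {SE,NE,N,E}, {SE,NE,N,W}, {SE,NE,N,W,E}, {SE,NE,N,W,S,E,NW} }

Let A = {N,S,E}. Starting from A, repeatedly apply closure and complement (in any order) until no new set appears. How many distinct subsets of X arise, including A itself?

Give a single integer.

8

X∖A={SE,NE,W,NW}, int(X∖A)={SE,NE}, hence cl(A)={N,W,S,E,NW}
Orbit (k=closure, c=complement):
  1. A     = {N,S,E}
  2. kA    = {N,W,S,E,NW}
  3. cA    = {SE,NE,W,NW}
  4. ckA   = {SE,NE}
  5. kcA   = {SE,NE,W,S,E,NW}
  6. kckA  = {SE,NE,S,E,NW}
  7. ckcA  = {N}
  8. ckckA = {N,W}
(closed under both — stop)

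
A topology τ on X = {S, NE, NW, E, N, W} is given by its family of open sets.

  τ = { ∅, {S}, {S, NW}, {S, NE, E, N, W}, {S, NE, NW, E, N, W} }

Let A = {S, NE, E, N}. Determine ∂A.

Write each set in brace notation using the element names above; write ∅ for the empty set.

{NE, NW, E, N, W}

open subsets of A: ∅, {S}; so int(A) = {S}
closure: X∖int(X∖A) = X∖∅ = {S, NE, NW, E, N, W}
∂A = {S, NE, NW, E, N, W} minus {S} = {NE, NW, E, N, W}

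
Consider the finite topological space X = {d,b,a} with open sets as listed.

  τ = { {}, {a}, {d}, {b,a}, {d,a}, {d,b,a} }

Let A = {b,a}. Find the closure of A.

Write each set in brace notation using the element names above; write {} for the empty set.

complement {d}; its interior {d}; cl(A) = X∖{d} = {b,a}

{b,a}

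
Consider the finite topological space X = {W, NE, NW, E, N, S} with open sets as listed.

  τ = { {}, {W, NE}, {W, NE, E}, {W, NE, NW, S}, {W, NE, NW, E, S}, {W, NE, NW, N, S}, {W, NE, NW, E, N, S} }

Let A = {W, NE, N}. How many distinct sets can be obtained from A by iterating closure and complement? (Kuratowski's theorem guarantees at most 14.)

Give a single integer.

6

complement {NW, E, S}; its interior {}; cl(A) = X∖{} = {W, NE, NW, E, N, S}
With k = closure, c = complement:
  1. A     = {W, NE, N}
  2. kA    = {W, NE, NW, E, N, S}
  3. cA    = {NW, E, S}
  4. ckA   = {}
  5. kcA   = {NW, E, N, S}
  6. ckcA  = {W, NE}
k, c of each give nothing new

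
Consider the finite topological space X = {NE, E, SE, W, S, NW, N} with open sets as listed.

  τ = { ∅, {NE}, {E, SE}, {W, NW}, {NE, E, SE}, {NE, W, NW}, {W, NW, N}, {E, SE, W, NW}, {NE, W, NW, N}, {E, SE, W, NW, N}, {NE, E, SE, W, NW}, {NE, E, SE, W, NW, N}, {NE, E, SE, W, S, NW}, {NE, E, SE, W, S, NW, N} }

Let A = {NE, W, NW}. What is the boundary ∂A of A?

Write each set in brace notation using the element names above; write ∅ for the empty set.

{S, N}

interior: largest open inside A is {NE, W, NW} (from ∅, {NE}, {W, NW}, {NE, W, NW})
cl via duality: int({E, SE, S, N}) = {E, SE}, so X∖{E, SE} = {NE, W, S, NW, N}
cl∖int = {S, N}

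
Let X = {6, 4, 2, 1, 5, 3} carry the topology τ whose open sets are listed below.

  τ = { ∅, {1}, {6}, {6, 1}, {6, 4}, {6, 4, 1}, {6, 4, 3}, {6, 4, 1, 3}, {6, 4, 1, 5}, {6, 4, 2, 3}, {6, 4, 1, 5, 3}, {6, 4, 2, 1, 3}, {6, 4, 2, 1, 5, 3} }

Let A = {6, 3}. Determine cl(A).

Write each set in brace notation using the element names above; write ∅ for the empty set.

{6, 4, 2, 5, 3}

complement {4, 2, 1, 5}; its interior {1}; cl(A) = X∖{1} = {6, 4, 2, 5, 3}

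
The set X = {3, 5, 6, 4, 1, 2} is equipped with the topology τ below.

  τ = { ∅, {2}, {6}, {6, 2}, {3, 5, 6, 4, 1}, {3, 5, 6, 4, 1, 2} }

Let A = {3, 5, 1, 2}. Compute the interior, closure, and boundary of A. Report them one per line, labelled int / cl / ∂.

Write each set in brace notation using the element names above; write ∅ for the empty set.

opens ⊆ A: ∅, {2}; union → int = {2}
complement {6, 4}; its interior {6}; cl(A) = X∖{6} = {3, 5, 4, 1, 2}
boundary = {3, 5, 4, 1, 2} ∖ {2} = {3, 5, 4, 1}

int(A) = {2}
cl(A)  = {3, 5, 4, 1, 2}
∂A     = {3, 5, 4, 1}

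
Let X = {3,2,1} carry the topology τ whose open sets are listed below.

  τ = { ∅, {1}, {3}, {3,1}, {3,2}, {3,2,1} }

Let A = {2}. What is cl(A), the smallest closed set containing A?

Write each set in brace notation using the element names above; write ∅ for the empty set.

closure: X∖int(X∖A) = X∖{3,1} = {2}

{2}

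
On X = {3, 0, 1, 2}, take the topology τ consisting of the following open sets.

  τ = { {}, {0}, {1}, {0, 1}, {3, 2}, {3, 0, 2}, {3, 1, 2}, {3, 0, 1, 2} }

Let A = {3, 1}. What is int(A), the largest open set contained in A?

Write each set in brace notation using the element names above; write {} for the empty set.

opens ⊆ A: {}, {1}; union → int = {1}

{1}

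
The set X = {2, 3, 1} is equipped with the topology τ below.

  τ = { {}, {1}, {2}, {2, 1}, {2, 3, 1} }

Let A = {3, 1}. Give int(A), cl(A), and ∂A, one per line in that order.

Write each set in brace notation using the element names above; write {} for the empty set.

opens ⊆ A: {}, {1}; union → int = {1}
complement {2}; its interior {2}; cl(A) = X∖{2} = {3, 1}
boundary = {3, 1} ∖ {1} = {3}

int(A) = {1}
cl(A)  = {3, 1}
∂A     = {3}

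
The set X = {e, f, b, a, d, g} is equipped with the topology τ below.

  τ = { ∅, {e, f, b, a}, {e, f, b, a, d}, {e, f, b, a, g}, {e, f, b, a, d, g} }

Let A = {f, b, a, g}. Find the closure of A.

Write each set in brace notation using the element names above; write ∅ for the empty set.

{e, f, b, a, d, g}

closure: X∖int(X∖A) = X∖∅ = {e, f, b, a, d, g}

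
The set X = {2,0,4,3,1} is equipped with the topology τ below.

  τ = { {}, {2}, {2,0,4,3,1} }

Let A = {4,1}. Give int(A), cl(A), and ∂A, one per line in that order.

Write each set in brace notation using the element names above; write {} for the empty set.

int(A) = {}
cl(A)  = {0,4,3,1}
∂A     = {0,4,3,1}

opens ⊆ A: {}; union → int = {}
complement {2,0,3}; its interior {2}; cl(A) = X∖{2} = {0,4,3,1}
boundary = {0,4,3,1} ∖ {} = {0,4,3,1}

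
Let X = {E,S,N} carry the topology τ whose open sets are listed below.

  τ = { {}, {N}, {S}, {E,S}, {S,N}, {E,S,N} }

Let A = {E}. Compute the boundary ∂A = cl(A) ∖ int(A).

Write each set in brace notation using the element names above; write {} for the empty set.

U open, U⊆A: {}. int(A) = ⋃ = {}
X∖A={S,N}, int(X∖A)={S,N}, hence cl(A)={E}
∂A: remove int from cl → {E}

{E}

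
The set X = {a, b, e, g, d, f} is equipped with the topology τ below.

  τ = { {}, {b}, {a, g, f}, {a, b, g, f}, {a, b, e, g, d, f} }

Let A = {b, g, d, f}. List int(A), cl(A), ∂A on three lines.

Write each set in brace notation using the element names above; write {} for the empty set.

U open, U⊆A: {}, {b}. int(A) = ⋃ = {b}
X∖A={a, e}, int(X∖A)={}, hence cl(A)={a, b, e, g, d, f}
∂A: remove int from cl → {a, e, g, d, f}

int(A) = {b}
cl(A)  = {a, b, e, g, d, f}
∂A     = {a, e, g, d, f}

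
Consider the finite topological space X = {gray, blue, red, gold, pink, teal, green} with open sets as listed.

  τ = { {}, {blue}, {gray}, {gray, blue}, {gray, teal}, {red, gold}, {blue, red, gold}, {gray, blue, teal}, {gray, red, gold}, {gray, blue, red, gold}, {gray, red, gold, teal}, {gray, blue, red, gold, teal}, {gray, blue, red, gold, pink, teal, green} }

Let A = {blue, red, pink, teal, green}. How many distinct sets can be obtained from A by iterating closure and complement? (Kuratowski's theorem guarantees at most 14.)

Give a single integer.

closure: X∖int(X∖A) = X∖{gray} = {blue, red, gold, pink, teal, green}
Let k=closure and c=complement:
  1. A     = {blue, red, pink, teal, green}
  2. kA    = {blue, red, gold, pink, teal, green}
  3. cA    = {gray, gold}
  4. ckA   = {gray}
  5. kcA   = {gray, red, gold, pink, teal, green}
  6. kckA  = {gray, pink, teal, green}
  7. ckcA  = {blue}
  8. ckckA = {blue, red, gold}
  9. kckcA = {blue, pink, green}
  10. kckckA = {blue, red, gold, pink, green}
  11. ckckcA = {gray, red, gold, teal}
  12. ckckckA = {gray, teal}
— saturated at 12

12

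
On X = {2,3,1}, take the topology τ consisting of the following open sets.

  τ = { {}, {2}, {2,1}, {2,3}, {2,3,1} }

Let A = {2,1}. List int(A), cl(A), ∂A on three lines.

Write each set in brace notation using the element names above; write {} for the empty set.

opens ⊆ A: {}, {2}, {2,1}; union → int = {2,1}
complement {3}; its interior {}; cl(A) = X∖{} = {2,3,1}
boundary = {2,3,1} ∖ {2,1} = {3}

int(A) = {2,1}
cl(A)  = {2,3,1}
∂A     = {3}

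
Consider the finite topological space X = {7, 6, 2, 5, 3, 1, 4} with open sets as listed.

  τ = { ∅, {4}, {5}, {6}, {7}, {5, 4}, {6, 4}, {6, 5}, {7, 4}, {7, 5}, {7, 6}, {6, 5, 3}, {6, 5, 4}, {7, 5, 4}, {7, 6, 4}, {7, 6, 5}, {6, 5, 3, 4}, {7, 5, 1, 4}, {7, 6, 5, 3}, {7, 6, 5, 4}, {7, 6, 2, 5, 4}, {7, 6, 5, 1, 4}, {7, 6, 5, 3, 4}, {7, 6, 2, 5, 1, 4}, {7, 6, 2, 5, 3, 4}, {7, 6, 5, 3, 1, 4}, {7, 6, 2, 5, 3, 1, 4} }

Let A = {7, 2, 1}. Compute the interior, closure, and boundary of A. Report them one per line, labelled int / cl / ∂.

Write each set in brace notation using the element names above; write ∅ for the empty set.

int(A) = {7}
cl(A)  = {7, 2, 1}
∂A     = {2, 1}

open subsets of A: ∅, {7}; so int(A) = {7}
closure: X∖int(X∖A) = X∖{6, 5, 3, 4} = {7, 2, 1}
∂A = {7, 2, 1} minus {7} = {2, 1}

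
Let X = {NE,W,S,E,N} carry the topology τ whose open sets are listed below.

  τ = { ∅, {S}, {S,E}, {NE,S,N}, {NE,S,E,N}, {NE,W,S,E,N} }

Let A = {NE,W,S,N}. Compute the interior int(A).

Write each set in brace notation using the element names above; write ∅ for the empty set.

{NE,S,N}

open subsets of A: ∅, {S}, {NE,S,N}; so int(A) = {NE,S,N}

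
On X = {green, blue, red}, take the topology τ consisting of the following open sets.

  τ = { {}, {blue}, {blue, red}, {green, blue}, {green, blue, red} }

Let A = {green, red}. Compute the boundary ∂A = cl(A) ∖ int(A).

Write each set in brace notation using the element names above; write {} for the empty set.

{green, red}

interior: largest open inside A is {} (from {})
cl via duality: int({blue}) = {blue}, so X∖{blue} = {green, red}
cl∖int = {green, red}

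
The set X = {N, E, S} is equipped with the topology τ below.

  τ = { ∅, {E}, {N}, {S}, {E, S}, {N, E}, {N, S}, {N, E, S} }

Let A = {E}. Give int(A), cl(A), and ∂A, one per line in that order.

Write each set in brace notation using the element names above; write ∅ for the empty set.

int(A) = {E}
cl(A)  = {E}
∂A     = ∅

interior: largest open inside A is {E} (from ∅, {E})
cl via duality: int({N, S}) = {N, S}, so X∖{N, S} = {E}
cl∖int = ∅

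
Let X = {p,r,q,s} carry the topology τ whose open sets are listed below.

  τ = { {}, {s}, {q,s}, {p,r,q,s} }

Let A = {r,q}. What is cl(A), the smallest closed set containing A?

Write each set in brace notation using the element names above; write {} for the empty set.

{p,r,q}

cl via duality: int({p,s}) = {s}, so X∖{s} = {p,r,q}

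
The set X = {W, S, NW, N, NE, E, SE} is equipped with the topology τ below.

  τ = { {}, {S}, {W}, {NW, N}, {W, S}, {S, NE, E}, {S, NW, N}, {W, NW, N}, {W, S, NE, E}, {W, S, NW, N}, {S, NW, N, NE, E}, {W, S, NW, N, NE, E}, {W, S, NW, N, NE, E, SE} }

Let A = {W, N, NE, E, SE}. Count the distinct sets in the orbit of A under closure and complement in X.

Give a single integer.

closure: X∖int(X∖A) = X∖{S} = {W, NW, N, NE, E, SE}
Let k=closure and c=complement:
  1. A     = {W, N, NE, E, SE}
  2. kA    = {W, NW, N, NE, E, SE}
  3. cA    = {S, NW}
  4. ckA   = {S}
  5. kcA   = {S, NW, N, NE, E, SE}
  6. kckA  = {S, NE, E, SE}
  7. ckcA  = {W}
  8. ckckA = {W, NW, N}
  9. kckcA = {W, SE}
  10. kckckA = {W, NW, N, SE}
  11. ckckcA = {S, NW, N, NE, E}
  12. ckckckA = {S, NE, E}
— saturated at 12

12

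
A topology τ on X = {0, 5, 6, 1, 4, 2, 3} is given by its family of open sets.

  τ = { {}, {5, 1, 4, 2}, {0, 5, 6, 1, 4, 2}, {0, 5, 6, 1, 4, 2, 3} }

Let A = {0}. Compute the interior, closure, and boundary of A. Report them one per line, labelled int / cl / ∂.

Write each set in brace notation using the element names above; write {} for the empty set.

int(A) = {}
cl(A)  = {0, 6, 3}
∂A     = {0, 6, 3}

open subsets of A: {}; so int(A) = {}
closure: X∖int(X∖A) = X∖{5, 1, 4, 2} = {0, 6, 3}
∂A = {0, 6, 3} minus {} = {0, 6, 3}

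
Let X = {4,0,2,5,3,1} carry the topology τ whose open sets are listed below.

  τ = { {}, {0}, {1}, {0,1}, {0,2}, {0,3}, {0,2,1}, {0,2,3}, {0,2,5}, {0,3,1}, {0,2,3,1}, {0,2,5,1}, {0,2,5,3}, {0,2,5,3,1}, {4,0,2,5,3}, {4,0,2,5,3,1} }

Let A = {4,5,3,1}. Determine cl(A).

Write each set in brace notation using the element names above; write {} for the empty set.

{4,5,3,1}

complement {0,2}; its interior {0,2}; cl(A) = X∖{0,2} = {4,5,3,1}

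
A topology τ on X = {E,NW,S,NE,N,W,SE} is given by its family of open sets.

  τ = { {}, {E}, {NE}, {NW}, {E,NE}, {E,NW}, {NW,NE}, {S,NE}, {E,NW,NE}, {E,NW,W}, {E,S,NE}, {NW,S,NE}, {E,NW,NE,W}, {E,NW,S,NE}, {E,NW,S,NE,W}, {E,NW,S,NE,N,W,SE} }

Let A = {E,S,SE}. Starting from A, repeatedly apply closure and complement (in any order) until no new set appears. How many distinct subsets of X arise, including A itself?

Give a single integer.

closure: X∖int(X∖A) = X∖{NW,NE} = {E,S,N,W,SE}
Let k=closure and c=complement:
  1. A     = {E,S,SE}
  2. kA    = {E,S,N,W,SE}
  3. cA    = {NW,NE,N,W}
  4. ckA   = {NW,NE}
  5. kcA   = {NW,S,NE,N,W,SE}
  6. ckcA  = {E}
  7. kckcA = {E,N,W,SE}
  8. ckckcA = {NW,S,NE}
— saturated at 8

8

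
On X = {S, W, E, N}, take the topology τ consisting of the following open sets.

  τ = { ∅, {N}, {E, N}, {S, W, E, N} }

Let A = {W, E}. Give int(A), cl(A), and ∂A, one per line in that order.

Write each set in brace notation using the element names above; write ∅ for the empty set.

opens ⊆ A: ∅; union → int = ∅
complement {S, N}; its interior {N}; cl(A) = X∖{N} = {S, W, E}
boundary = {S, W, E} ∖ ∅ = {S, W, E}

int(A) = ∅
cl(A)  = {S, W, E}
∂A     = {S, W, E}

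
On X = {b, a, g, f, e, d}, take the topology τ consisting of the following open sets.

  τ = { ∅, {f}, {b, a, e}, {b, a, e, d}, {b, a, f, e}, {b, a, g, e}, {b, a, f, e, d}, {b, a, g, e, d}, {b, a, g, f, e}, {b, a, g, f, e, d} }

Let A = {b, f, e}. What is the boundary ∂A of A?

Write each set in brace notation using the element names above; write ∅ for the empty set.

U open, U⊆A: ∅, {f}. int(A) = ⋃ = {f}
X∖A={a, g, d}, int(X∖A)=∅, hence cl(A)={b, a, g, f, e, d}
∂A: remove int from cl → {b, a, g, e, d}

{b, a, g, e, d}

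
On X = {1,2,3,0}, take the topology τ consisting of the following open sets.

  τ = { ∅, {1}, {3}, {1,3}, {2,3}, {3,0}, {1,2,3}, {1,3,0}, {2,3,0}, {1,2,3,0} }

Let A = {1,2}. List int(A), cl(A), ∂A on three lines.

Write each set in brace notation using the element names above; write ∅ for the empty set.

int(A) = {1}
cl(A)  = {1,2}
∂A     = {2}

interior: largest open inside A is {1} (from ∅, {1})
cl via duality: int({3,0}) = {3,0}, so X∖{3,0} = {1,2}
cl∖int = {2}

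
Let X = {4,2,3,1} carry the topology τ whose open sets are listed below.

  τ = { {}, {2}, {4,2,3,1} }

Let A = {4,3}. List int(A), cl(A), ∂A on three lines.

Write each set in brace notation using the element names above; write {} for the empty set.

int(A) = {}
cl(A)  = {4,3,1}
∂A     = {4,3,1}

interior: largest open inside A is {} (from {})
cl via duality: int({2,1}) = {2}, so X∖{2} = {4,3,1}
cl∖int = {4,3,1}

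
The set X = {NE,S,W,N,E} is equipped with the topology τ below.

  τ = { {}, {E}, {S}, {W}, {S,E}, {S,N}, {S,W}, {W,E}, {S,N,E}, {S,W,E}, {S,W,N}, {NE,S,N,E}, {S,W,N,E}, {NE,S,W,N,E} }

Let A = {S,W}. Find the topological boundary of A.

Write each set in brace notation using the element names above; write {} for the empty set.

{NE,N}

U open, U⊆A: {}, {S}, {W}, {S,W}. int(A) = ⋃ = {S,W}
X∖A={NE,N,E}, int(X∖A)={E}, hence cl(A)={NE,S,W,N}
∂A: remove int from cl → {NE,N}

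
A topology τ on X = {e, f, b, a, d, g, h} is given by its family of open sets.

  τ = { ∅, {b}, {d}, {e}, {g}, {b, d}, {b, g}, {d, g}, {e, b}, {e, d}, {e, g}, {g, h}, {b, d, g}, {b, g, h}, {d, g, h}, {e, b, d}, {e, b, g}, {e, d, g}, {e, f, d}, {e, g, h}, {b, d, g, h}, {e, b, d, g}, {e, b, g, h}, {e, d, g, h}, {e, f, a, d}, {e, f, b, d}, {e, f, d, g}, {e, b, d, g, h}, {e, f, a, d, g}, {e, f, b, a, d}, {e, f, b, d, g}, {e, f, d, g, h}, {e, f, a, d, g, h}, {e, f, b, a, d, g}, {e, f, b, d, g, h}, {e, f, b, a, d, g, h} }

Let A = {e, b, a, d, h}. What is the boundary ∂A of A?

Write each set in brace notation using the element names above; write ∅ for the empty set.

opens ⊆ A: ∅, {e}, {d}, {b}, {b, d}, {e, d}, {e, b}, {e, b, d}; union → int = {e, b, d}
complement {f, g}; its interior {g}; cl(A) = X∖{g} = {e, f, b, a, d, h}
boundary = {e, f, b, a, d, h} ∖ {e, b, d} = {f, a, h}

{f, a, h}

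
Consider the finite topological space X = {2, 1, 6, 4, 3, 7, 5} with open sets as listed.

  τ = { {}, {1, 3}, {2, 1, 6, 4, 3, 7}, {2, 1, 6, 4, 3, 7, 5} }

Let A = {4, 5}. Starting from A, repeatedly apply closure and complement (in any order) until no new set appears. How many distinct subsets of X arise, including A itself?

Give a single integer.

6

complement {2, 1, 6, 3, 7}; its interior {1, 3}; cl(A) = X∖{1, 3} = {2, 6, 4, 7, 5}
With k = closure, c = complement:
  1. A     = {4, 5}
  2. kA    = {2, 6, 4, 7, 5}
  3. cA    = {2, 1, 6, 3, 7}
  4. ckA   = {1, 3}
  5. kcA   = {2, 1, 6, 4, 3, 7, 5}
  6. ckcA  = {}
k, c of each give nothing new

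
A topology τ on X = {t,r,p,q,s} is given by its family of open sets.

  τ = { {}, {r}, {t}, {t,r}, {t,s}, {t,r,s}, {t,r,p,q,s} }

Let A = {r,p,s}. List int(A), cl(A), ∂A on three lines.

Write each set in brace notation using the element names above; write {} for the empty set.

int(A) = {r}
cl(A)  = {r,p,q,s}
∂A     = {p,q,s}

interior: largest open inside A is {r} (from {}, {r})
cl via duality: int({t,q}) = {t}, so X∖{t} = {r,p,q,s}
cl∖int = {p,q,s}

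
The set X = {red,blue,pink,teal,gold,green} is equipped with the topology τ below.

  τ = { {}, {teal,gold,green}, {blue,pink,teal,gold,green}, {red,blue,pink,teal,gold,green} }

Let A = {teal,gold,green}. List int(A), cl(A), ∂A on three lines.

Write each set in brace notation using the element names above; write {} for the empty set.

open subsets of A: {}, {teal,gold,green}; so int(A) = {teal,gold,green}
closure: X∖int(X∖A) = X∖{} = {red,blue,pink,teal,gold,green}
∂A = {red,blue,pink,teal,gold,green} minus {teal,gold,green} = {red,blue,pink}

int(A) = {teal,gold,green}
cl(A)  = {red,blue,pink,teal,gold,green}
∂A     = {red,blue,pink}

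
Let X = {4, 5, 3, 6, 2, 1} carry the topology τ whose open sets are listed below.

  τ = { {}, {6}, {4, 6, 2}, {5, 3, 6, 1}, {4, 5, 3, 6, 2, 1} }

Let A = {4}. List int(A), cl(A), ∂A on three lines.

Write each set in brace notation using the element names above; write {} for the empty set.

opens ⊆ A: {}; union → int = {}
complement {5, 3, 6, 2, 1}; its interior {5, 3, 6, 1}; cl(A) = X∖{5, 3, 6, 1} = {4, 2}
boundary = {4, 2} ∖ {} = {4, 2}

int(A) = {}
cl(A)  = {4, 2}
∂A     = {4, 2}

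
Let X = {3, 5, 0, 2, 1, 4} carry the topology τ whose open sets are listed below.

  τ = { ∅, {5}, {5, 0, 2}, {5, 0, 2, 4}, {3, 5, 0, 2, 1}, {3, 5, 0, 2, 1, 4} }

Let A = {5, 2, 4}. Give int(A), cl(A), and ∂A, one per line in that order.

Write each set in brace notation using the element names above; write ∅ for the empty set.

U open, U⊆A: ∅, {5}. int(A) = ⋃ = {5}
X∖A={3, 0, 1}, int(X∖A)=∅, hence cl(A)={3, 5, 0, 2, 1, 4}
∂A: remove int from cl → {3, 0, 2, 1, 4}

int(A) = {5}
cl(A)  = {3, 5, 0, 2, 1, 4}
∂A     = {3, 0, 2, 1, 4}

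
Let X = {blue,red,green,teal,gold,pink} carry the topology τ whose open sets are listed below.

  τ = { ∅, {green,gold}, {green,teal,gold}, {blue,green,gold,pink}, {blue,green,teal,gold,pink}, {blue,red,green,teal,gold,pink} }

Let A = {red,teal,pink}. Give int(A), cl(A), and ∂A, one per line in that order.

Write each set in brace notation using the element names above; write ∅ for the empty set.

int(A) = ∅
cl(A)  = {blue,red,teal,pink}
∂A     = {blue,red,teal,pink}

open subsets of A: ∅; so int(A) = ∅
closure: X∖int(X∖A) = X∖{green,gold} = {blue,red,teal,pink}
∂A = {blue,red,teal,pink} minus ∅ = {blue,red,teal,pink}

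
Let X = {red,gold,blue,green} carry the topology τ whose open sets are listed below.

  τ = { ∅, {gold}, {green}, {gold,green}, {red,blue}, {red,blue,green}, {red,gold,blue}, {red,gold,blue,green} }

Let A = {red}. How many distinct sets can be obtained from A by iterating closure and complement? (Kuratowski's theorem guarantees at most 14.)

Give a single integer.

6

cl via duality: int({gold,blue,green}) = {gold,green}, so X∖{gold,green} = {red,blue}
Write k for closure, c for complement:
  1. A     = {red}
  2. kA    = {red,blue}
  3. cA    = {gold,blue,green}
  4. ckA   = {gold,green}
  5. kcA   = {red,gold,blue,green}
  6. ckcA  = ∅
applying k or c yields no new set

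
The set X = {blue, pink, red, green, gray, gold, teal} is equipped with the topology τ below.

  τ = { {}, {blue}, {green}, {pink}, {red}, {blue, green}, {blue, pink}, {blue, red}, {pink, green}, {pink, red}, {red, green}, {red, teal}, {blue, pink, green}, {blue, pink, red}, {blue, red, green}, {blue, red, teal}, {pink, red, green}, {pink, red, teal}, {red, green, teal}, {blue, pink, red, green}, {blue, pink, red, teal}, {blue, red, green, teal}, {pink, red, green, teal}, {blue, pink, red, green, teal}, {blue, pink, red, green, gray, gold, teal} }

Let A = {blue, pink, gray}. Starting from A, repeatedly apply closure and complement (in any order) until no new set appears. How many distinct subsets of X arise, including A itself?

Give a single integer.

6

closure: X∖int(X∖A) = X∖{red, green, teal} = {blue, pink, gray, gold}
Let k=closure and c=complement:
  1. A     = {blue, pink, gray}
  2. kA    = {blue, pink, gray, gold}
  3. cA    = {red, green, gold, teal}
  4. ckA   = {red, green, teal}
  5. kcA   = {red, green, gray, gold, teal}
  6. ckcA  = {blue, pink}
— saturated at 6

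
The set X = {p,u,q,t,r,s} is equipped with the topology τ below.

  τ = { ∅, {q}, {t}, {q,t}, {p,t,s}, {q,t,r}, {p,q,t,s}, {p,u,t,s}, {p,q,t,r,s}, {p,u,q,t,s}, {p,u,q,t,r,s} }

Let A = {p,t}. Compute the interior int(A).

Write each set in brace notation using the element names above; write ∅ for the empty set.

opens ⊆ A: ∅, {t}; union → int = {t}

{t}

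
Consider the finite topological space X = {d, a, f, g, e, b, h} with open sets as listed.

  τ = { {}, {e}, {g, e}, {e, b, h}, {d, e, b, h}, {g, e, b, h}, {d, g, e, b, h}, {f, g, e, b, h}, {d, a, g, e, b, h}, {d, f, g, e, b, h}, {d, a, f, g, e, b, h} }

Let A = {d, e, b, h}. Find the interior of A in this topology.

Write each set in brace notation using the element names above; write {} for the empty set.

open subsets of A: {}, {e}, {e, b, h}, {d, e, b, h}; so int(A) = {d, e, b, h}

{d, e, b, h}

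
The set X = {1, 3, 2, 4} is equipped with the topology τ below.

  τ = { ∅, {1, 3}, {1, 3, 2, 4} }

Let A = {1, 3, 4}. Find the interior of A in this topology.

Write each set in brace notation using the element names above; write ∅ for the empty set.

{1, 3}

open subsets of A: ∅, {1, 3}; so int(A) = {1, 3}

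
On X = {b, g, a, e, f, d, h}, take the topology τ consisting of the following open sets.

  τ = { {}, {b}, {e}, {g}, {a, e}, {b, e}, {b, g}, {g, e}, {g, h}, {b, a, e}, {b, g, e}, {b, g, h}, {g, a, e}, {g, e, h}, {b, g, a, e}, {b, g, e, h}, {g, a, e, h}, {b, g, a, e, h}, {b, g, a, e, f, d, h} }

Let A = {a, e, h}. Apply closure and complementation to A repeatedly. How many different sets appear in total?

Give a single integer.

8

X∖A={b, g, f, d}, int(X∖A)={b, g}, hence cl(A)={a, e, f, d, h}
Orbit (k=closure, c=complement):
  1. A     = {a, e, h}
  2. kA    = {a, e, f, d, h}
  3. cA    = {b, g, f, d}
  4. ckA   = {b, g}
  5. kcA   = {b, g, f, d, h}
  6. ckcA  = {a, e}
  7. kckcA = {a, e, f, d}
  8. ckckcA = {b, g, h}
(closed under both — stop)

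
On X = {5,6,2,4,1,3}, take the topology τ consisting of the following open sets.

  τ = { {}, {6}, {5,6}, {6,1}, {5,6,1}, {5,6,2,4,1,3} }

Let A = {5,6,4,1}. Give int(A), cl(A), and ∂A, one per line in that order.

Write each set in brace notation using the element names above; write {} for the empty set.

int(A) = {5,6,1}
cl(A)  = {5,6,2,4,1,3}
∂A     = {2,4,3}

open subsets of A: {}, {6}, {6,1}, {5,6}, {5,6,1}; so int(A) = {5,6,1}
closure: X∖int(X∖A) = X∖{} = {5,6,2,4,1,3}
∂A = {5,6,2,4,1,3} minus {5,6,1} = {2,4,3}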